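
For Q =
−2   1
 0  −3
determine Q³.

Q² = [[4, −5], [0, 9]]
Q³ = [[−8, 19], [0, −27]]

[[−8, 19], [0, −27]]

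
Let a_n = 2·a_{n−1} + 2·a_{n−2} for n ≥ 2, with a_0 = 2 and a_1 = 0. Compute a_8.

With companion matrix Q = [[2, 2], [1, 0]], [a_n, a_{n−1}]ᵀ = Q·[a_{n−1}, a_{n−2}]ᵀ, so [a_8, a_7]ᵀ = Q⁷·[a_1, a_0]ᵀ.
Q⁷ = [[896, 656], [328, 240]], giving [a_8, a_7]ᵀ = [[1312], [480]].

1312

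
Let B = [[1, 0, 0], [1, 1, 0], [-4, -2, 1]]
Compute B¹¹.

[[1, 0, 0], [11, 1, 0], [-154, -22, 1]]

B = I + N where N = [[0, 0, 0], [1, 0, 0], [-4, -2, 0]] is strictly lower-triangular, so N³ = 0.
(I + N)¹¹ = I + 11·N + 55·N² = [[1, 0, 0], [11, 1, 0], [-154, -22, 1]].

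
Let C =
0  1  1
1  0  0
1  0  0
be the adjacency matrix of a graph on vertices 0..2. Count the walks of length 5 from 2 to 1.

The number of length-5 walks from vertex 2 to vertex 1 is entry (2,1) of C^5, where C is the adjacency matrix.
C^2 = [[2, 0, 0], [0, 1, 1], [0, 1, 1]]
C^3 = [[0, 2, 2], [2, 0, 0], [2, 0, 0]]
C^4 = [[4, 0, 0], [0, 2, 2], [0, 2, 2]]
C^5 = [[0, 4, 4], [4, 0, 0], [4, 0, 0]]

0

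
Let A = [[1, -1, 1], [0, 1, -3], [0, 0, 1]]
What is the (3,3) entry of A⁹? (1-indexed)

A = I + N where N = [[0, -1, 1], [0, 0, -3], [0, 0, 0]] is strictly upper-triangular, so N³ = 0.
(I + N)⁹ = I + 9·N + 36·N² = [[1, -9, 117], [0, 1, -27], [0, 0, 1]].

1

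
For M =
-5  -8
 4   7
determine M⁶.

tr M = 2 and det M = -3, so the characteristic polynomial is λ² − (2)λ + (-3) with roots 3 and -1.
Eigenvectors give P = [[-1, -2], [1, 1]] with P⁻¹ = [[1, 2], [-1, -1]], and M = P·diag(3, -1)·P⁻¹.
Then M⁶ = P·diag(729, 1)·P⁻¹ = [[-729, -2], [729, 1]] · [[1, 2], [-1, -1]] = [[-727, -1456], [728, 1457]].

[[-727, -1456], [728, 1457]]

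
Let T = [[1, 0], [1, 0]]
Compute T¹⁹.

[[1, 0], [1, 0]]

T² = T (a projection; rank 1, trace 1), so T¹⁹ = T.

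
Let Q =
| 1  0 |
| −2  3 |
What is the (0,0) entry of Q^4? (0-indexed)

tr Q = 4 and det Q = 3, so the characteristic polynomial is λ² − (4)λ + (3) with roots 1 and 3.
Eigenvectors give P = [[1, 0], [1, 1]] with P⁻¹ = [[1, 0], [−1, 1]], and Q = P·diag(1, 3)·P⁻¹.
Then Q^4 = P·diag(1, 81)·P⁻¹ = [[1, 0], [1, 81]] · [[1, 0], [−1, 1]] = [[1, 0], [−80, 81]].

1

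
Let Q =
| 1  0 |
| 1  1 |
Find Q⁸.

[[1, 0], [8, 1]]

Q = I + N where N = [[0, 0], [1, 0]] is strictly lower-triangular, so N² = 0.
(I + N)⁸ = I + 8·N = [[1, 0], [8, 1]].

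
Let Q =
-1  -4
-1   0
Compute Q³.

[[-9, -20], [-5, -4]]

Q² = [[5, 4], [1, 4]]
Q³ = [[-9, -20], [-5, -4]]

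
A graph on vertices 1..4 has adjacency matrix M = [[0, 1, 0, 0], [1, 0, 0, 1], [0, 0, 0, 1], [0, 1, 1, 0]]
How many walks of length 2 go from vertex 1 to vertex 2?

The number of length-2 walks from vertex 1 to vertex 2 is entry (1,2) of M^2, where M is the adjacency matrix.
M^2 = [[1, 0, 0, 1], [0, 2, 1, 0], [0, 1, 1, 0], [1, 0, 0, 2]]

0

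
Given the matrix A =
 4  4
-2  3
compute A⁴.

A² = [[8, 28], [-14, 1]]
A³ = [[-24, 116], [-58, -53]]
A⁴ = [[-328, 252], [-126, -391]]

[[-328, 252], [-126, -391]]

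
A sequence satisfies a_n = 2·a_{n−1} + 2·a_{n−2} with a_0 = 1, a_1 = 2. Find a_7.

896

With companion matrix B = [[2, 2], [1, 0]], [a_n, a_{n−1}]ᵀ = B·[a_{n−1}, a_{n−2}]ᵀ, so [a_7, a_6]ᵀ = B⁶·[a_1, a_0]ᵀ.
B⁶ = [[328, 240], [120, 88]], giving [a_7, a_6]ᵀ = [[896], [328]].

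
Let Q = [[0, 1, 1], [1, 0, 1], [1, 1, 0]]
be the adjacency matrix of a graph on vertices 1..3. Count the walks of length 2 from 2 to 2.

2

The number of length-2 walks from vertex 2 to vertex 2 is entry (2,2) of Q², where Q is the adjacency matrix.
Q² = [[2, 1, 1], [1, 2, 1], [1, 1, 2]]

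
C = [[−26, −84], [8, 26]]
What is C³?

tr C = 0 and det C = −4, so the characteristic polynomial is λ² − (0)λ + (−4) with roots 2 and −2.
Eigenvectors give P = [[−3, 7], [1, −2]] with P⁻¹ = [[2, 7], [1, 3]], and C = P·diag(2, −2)·P⁻¹.
Then C³ = P·diag(8, −8)·P⁻¹ = [[−24, −56], [8, 16]] · [[2, 7], [1, 3]] = [[−104, −336], [32, 104]].

[[−104, −336], [32, 104]]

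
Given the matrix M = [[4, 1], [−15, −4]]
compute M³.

[[4, 1], [−15, −4]]

M² = I (check: tr M = 0 and det M = −1), so M³ = M since 3 is odd.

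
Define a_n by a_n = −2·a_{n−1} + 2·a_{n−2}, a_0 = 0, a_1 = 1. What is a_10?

With companion matrix T = [[−2, 2], [1, 0]], [a_n, a_{n−1}]ᵀ = T·[a_{n−1}, a_{n−2}]ᵀ, so [a_10, a_9]ᵀ = T⁹·[a_1, a_0]ᵀ.
T⁹ = [[−6688, 4896], [2448, −1792]], giving [a_10, a_9]ᵀ = [[−6688], [2448]].

−6688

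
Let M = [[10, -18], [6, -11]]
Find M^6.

tr M = -1 and det M = -2, so the characteristic polynomial is λ² − (-1)λ + (-2) with roots 1 and -2.
Eigenvectors give P = [[2, -3], [1, -2]] with P⁻¹ = [[2, -3], [1, -2]], and M = P·diag(1, -2)·P⁻¹.
Then M^6 = P·diag(1, 64)·P⁻¹ = [[2, -192], [1, -128]] · [[2, -3], [1, -2]] = [[-188, 378], [-126, 253]].

[[-188, 378], [-126, 253]]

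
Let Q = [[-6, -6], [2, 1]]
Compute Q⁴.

[[276, 390], [-130, -179]]

tr Q = -5 and det Q = 6, so the characteristic polynomial is λ² − (-5)λ + (6) with roots -2 and -3.
Eigenvectors give P = [[-3, -2], [2, 1]] with P⁻¹ = [[1, 2], [-2, -3]], and Q = P·diag(-2, -3)·P⁻¹.
Then Q⁴ = P·diag(16, 81)·P⁻¹ = [[-48, -162], [32, 81]] · [[1, 2], [-2, -3]] = [[276, 390], [-130, -179]].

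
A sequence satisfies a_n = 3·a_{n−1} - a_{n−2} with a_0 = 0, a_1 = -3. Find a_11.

-53133

With companion matrix Q = [[3, -1], [1, 0]], [a_n, a_{n−1}]ᵀ = Q·[a_{n−1}, a_{n−2}]ᵀ, so [a_11, a_10]ᵀ = Q¹⁰·[a_1, a_0]ᵀ.
Q¹⁰ = [[17711, -6765], [6765, -2584]], giving [a_11, a_10]ᵀ = [[-53133], [-20295]].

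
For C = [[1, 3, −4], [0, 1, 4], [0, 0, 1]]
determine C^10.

[[1, 30, 500], [0, 1, 40], [0, 0, 1]]

C = I + N where N = [[0, 3, −4], [0, 0, 4], [0, 0, 0]] is strictly upper-triangular, so N^3 = 0.
(I + N)^10 = I + 10·N + 45·N^2 = [[1, 30, 500], [0, 1, 40], [0, 0, 1]].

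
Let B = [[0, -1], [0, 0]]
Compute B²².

B is strictly triangular, hence nilpotent: B² = 0, so B²² = 0.

[[0, 0], [0, 0]]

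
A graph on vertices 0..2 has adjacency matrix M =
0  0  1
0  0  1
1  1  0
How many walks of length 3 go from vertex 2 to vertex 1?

The number of length-3 walks from vertex 2 to vertex 1 is entry (2,1) of M³, where M is the adjacency matrix.
M² = [[1, 1, 0], [1, 1, 0], [0, 0, 2]]
M³ = [[0, 0, 2], [0, 0, 2], [2, 2, 0]]

2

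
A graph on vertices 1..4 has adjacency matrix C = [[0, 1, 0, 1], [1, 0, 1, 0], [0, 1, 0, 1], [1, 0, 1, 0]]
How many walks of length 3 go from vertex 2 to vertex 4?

The number of length-3 walks from vertex 2 to vertex 4 is entry (2,4) of C³, where C is the adjacency matrix.
C² = [[2, 0, 2, 0], [0, 2, 0, 2], [2, 0, 2, 0], [0, 2, 0, 2]]
C³ = [[0, 4, 0, 4], [4, 0, 4, 0], [0, 4, 0, 4], [4, 0, 4, 0]]

0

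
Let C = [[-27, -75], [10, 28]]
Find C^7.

[[-11703, -34725], [4630, 13762]]

tr C = 1 and det C = -6, so the characteristic polynomial is λ² − (1)λ + (-6) with roots -2 and 3.
Eigenvectors give P = [[3, -5], [-1, 2]] with P⁻¹ = [[2, 5], [1, 3]], and C = P·diag(-2, 3)·P⁻¹.
Then C^7 = P·diag(-128, 2187)·P⁻¹ = [[-384, -10935], [128, 4374]] · [[2, 5], [1, 3]] = [[-11703, -34725], [4630, 13762]].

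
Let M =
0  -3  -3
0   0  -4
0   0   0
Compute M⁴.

M is strictly triangular, hence nilpotent: M³ = 0, so M⁴ = 0.

[[0, 0, 0], [0, 0, 0], [0, 0, 0]]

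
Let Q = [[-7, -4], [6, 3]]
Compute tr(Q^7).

-2188

tr Q = -4 and det Q = 3, so the characteristic polynomial is λ² − (-4)λ + (3) with roots -1 and -3.
Eigenvectors give P = [[-2, -1], [3, 1]] with P⁻¹ = [[1, 1], [-3, -2]], and Q = P·diag(-1, -3)·P⁻¹.
Then Q^7 = P·diag(-1, -2187)·P⁻¹ = [[2, 2187], [-3, -2187]] · [[1, 1], [-3, -2]] = [[-6559, -4372], [6558, 4371]].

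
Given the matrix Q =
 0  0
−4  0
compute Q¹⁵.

Q is strictly triangular, hence nilpotent: Q² = 0, so Q¹⁵ = 0.

[[0, 0], [0, 0]]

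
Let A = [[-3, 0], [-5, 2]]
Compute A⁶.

[[729, 0], [665, 64]]

tr A = -1 and det A = -6, so the characteristic polynomial is λ² − (-1)λ + (-6) with roots -3 and 2.
Eigenvectors give P = [[-1, 0], [-1, 1]] with P⁻¹ = [[-1, 0], [-1, 1]], and A = P·diag(-3, 2)·P⁻¹.
Then A⁶ = P·diag(729, 64)·P⁻¹ = [[-729, 0], [-729, 64]] · [[-1, 0], [-1, 1]] = [[729, 0], [665, 64]].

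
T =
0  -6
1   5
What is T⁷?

tr T = 5 and det T = 6, so the characteristic polynomial is λ² − (5)λ + (6) with roots 3 and 2.
Eigenvectors give P = [[-2, 3], [1, -1]] with P⁻¹ = [[1, 3], [1, 2]], and T = P·diag(3, 2)·P⁻¹.
Then T⁷ = P·diag(2187, 128)·P⁻¹ = [[-4374, 384], [2187, -128]] · [[1, 3], [1, 2]] = [[-3990, -12354], [2059, 6305]].

[[-3990, -12354], [2059, 6305]]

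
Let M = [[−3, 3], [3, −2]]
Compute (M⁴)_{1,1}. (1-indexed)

M² = [[18, −15], [−15, 13]]
M³ = [[−99, 84], [84, −71]]
M⁴ = [[549, −465], [−465, 394]]

549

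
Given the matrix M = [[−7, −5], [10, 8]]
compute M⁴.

tr M = 1 and det M = −6, so the characteristic polynomial is λ² − (1)λ + (−6) with roots 3 and −2.
Eigenvectors give P = [[−1, −1], [2, 1]] with P⁻¹ = [[1, 1], [−2, −1]], and M = P·diag(3, −2)·P⁻¹.
Then M⁴ = P·diag(81, 16)·P⁻¹ = [[−81, −16], [162, 16]] · [[1, 1], [−2, −1]] = [[−49, −65], [130, 146]].

[[−49, −65], [130, 146]]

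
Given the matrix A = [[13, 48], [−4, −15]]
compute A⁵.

[[733, 2928], [−244, −975]]

tr A = −2 and det A = −3, so the characteristic polynomial is λ² − (−2)λ + (−3) with roots −3 and 1.
Eigenvectors give P = [[−3, 4], [1, −1]] with P⁻¹ = [[1, 4], [1, 3]], and A = P·diag(−3, 1)·P⁻¹.
Then A⁵ = P·diag(−243, 1)·P⁻¹ = [[729, 4], [−243, −1]] · [[1, 4], [1, 3]] = [[733, 2928], [−244, −975]].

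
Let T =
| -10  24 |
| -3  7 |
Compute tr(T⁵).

-33

tr T = -3 and det T = 2, so the characteristic polynomial is λ² − (-3)λ + (2) with roots -1 and -2.
Eigenvectors give P = [[-8, 3], [-3, 1]] with P⁻¹ = [[1, -3], [3, -8]], and T = P·diag(-1, -2)·P⁻¹.
Then T⁵ = P·diag(-1, -32)·P⁻¹ = [[8, -96], [3, -32]] · [[1, -3], [3, -8]] = [[-280, 744], [-93, 247]].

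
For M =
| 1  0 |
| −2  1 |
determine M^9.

[[1, 0], [−18, 1]]

M = I + N where N = [[0, 0], [−2, 0]] is strictly lower-triangular, so N^2 = 0.
(I + N)^9 = I + 9·N = [[1, 0], [−18, 1]].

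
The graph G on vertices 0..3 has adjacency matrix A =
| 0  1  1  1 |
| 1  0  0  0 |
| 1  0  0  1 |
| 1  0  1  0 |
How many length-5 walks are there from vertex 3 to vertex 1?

6

The number of length-5 walks from vertex 3 to vertex 1 is entry (3,1) of A^5, where A is the adjacency matrix.
A^2 = [[3, 0, 1, 1], [0, 1, 1, 1], [1, 1, 2, 1], [1, 1, 1, 2]]
A^3 = [[2, 3, 4, 4], [3, 0, 1, 1], [4, 1, 2, 3], [4, 1, 3, 2]]
A^4 = [[11, 2, 6, 6], [2, 3, 4, 4], [6, 4, 7, 6], [6, 4, 6, 7]]
A^5 = [[14, 11, 17, 17], [11, 2, 6, 6], [17, 6, 12, 13], [17, 6, 13, 12]]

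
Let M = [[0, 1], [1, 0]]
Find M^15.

[[0, 1], [1, 0]]

M² = I (check: tr M = 0 and det M = -1), so M^15 = M since 15 is odd.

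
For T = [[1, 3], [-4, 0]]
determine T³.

[[-23, -33], [44, -12]]

T² = [[-11, 3], [-4, -12]]
T³ = [[-23, -33], [44, -12]]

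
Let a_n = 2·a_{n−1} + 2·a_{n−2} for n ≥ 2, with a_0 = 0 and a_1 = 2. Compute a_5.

With companion matrix M = [[2, 2], [1, 0]], [a_n, a_{n−1}]ᵀ = M·[a_{n−1}, a_{n−2}]ᵀ, so [a_5, a_4]ᵀ = M^4·[a_1, a_0]ᵀ.
M^4 = [[44, 32], [16, 12]], giving [a_5, a_4]ᵀ = [[88], [32]].

88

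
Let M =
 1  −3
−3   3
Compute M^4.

M^2 = [[10, −12], [−12, 18]]
M^3 = [[46, −66], [−66, 90]]
M^4 = [[244, −336], [−336, 468]]

[[244, −336], [−336, 468]]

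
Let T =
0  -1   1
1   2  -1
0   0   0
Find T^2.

[[-1, -2, 1], [2, 3, -1], [0, 0, 0]]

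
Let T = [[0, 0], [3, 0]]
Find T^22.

T is strictly triangular, hence nilpotent: T^2 = 0, so T^22 = 0.

[[0, 0], [0, 0]]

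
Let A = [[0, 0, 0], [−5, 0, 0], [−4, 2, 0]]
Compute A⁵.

[[0, 0, 0], [0, 0, 0], [0, 0, 0]]

A is strictly triangular, hence nilpotent: A³ = 0, so A⁵ = 0.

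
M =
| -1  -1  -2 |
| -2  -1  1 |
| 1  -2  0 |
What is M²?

[[1, 6, 1], [5, 1, 3], [3, 1, -4]]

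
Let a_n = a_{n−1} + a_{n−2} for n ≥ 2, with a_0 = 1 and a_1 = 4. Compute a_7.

60

With companion matrix A = [[1, 1], [1, 0]], [a_n, a_{n−1}]ᵀ = A·[a_{n−1}, a_{n−2}]ᵀ, so [a_7, a_6]ᵀ = A^6·[a_1, a_0]ᵀ.
A^6 = [[13, 8], [8, 5]], giving [a_7, a_6]ᵀ = [[60], [37]].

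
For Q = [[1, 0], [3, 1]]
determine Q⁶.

[[1, 0], [18, 1]]

Q = I + N where N = [[0, 0], [3, 0]] is strictly lower-triangular, so N² = 0.
(I + N)⁶ = I + 6·N = [[1, 0], [18, 1]].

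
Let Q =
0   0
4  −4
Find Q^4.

Q^2 = [[0, 0], [−16, 16]]
Q^3 = [[0, 0], [64, −64]]
Q^4 = [[0, 0], [−256, 256]]

[[0, 0], [−256, 256]]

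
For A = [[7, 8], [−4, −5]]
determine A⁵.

tr A = 2 and det A = −3, so the characteristic polynomial is λ² − (2)λ + (−3) with roots 3 and −1.
Eigenvectors give P = [[2, −1], [−1, 1]] with P⁻¹ = [[1, 1], [1, 2]], and A = P·diag(3, −1)·P⁻¹.
Then A⁵ = P·diag(243, −1)·P⁻¹ = [[486, 1], [−243, −1]] · [[1, 1], [1, 2]] = [[487, 488], [−244, −245]].

[[487, 488], [−244, −245]]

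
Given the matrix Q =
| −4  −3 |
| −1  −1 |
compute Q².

[[19, 15], [5, 4]]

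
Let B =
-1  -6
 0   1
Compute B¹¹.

[[-1, -6], [0, 1]]

B² = I (check: tr B = 0 and det B = -1), so B¹¹ = B since 11 is odd.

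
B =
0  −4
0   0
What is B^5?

B is strictly triangular, hence nilpotent: B^2 = 0, so B^5 = 0.

[[0, 0], [0, 0]]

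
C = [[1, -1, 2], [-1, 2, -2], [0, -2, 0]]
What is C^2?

[[2, -7, 4], [-3, 9, -6], [2, -4, 4]]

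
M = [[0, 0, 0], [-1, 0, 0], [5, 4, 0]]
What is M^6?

[[0, 0, 0], [0, 0, 0], [0, 0, 0]]

M is strictly triangular, hence nilpotent: M^3 = 0, so M^6 = 0.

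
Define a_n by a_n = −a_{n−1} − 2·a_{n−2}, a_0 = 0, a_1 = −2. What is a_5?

With companion matrix C = [[−1, −2], [1, 0]], [a_n, a_{n−1}]ᵀ = C·[a_{n−1}, a_{n−2}]ᵀ, so [a_5, a_4]ᵀ = C⁴·[a_1, a_0]ᵀ.
C⁴ = [[−1, −6], [3, 2]], giving [a_5, a_4]ᵀ = [[2], [−6]].

2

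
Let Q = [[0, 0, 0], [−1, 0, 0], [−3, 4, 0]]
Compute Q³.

[[0, 0, 0], [0, 0, 0], [0, 0, 0]]

Q is strictly triangular, hence nilpotent: Q³ = 0, so Q³ = 0.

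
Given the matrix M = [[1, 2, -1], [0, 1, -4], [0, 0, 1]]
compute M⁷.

[[1, 14, -175], [0, 1, -28], [0, 0, 1]]

M = I + N where N = [[0, 2, -1], [0, 0, -4], [0, 0, 0]] is strictly upper-triangular, so N³ = 0.
(I + N)⁷ = I + 7·N + 21·N² = [[1, 14, -175], [0, 1, -28], [0, 0, 1]].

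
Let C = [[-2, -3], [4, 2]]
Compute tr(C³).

0

C² = [[-8, 0], [0, -8]]
C³ = [[16, 24], [-32, -16]]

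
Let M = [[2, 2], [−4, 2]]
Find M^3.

[[−40, 8], [−16, −40]]

M^2 = [[−4, 8], [−16, −4]]
M^3 = [[−40, 8], [−16, −40]]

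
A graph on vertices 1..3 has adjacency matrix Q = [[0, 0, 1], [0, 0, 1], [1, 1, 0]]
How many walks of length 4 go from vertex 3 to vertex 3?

4

The number of length-4 walks from vertex 3 to vertex 3 is entry (3,3) of Q⁴, where Q is the adjacency matrix.
Q² = [[1, 1, 0], [1, 1, 0], [0, 0, 2]]
Q³ = [[0, 0, 2], [0, 0, 2], [2, 2, 0]]
Q⁴ = [[2, 2, 0], [2, 2, 0], [0, 0, 4]]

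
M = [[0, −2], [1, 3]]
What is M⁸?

[[−254, −510], [255, 511]]

tr M = 3 and det M = 2, so the characteristic polynomial is λ² − (3)λ + (2) with roots 1 and 2.
Eigenvectors give P = [[2, −1], [−1, 1]] with P⁻¹ = [[1, 1], [1, 2]], and M = P·diag(1, 2)·P⁻¹.
Then M⁸ = P·diag(1, 256)·P⁻¹ = [[2, −256], [−1, 256]] · [[1, 1], [1, 2]] = [[−254, −510], [255, 511]].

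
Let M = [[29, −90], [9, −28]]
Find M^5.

tr M = 1 and det M = −2, so the characteristic polynomial is λ² − (1)λ + (−2) with roots −1 and 2.
Eigenvectors give P = [[3, 10], [1, 3]] with P⁻¹ = [[−3, 10], [1, −3]], and M = P·diag(−1, 2)·P⁻¹.
Then M^5 = P·diag(−1, 32)·P⁻¹ = [[−3, 320], [−1, 96]] · [[−3, 10], [1, −3]] = [[329, −990], [99, −298]].

[[329, −990], [99, −298]]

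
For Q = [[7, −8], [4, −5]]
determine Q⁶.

tr Q = 2 and det Q = −3, so the characteristic polynomial is λ² − (2)λ + (−3) with roots −1 and 3.
Eigenvectors give P = [[1, 2], [1, 1]] with P⁻¹ = [[−1, 2], [1, −1]], and Q = P·diag(−1, 3)·P⁻¹.
Then Q⁶ = P·diag(1, 729)·P⁻¹ = [[1, 1458], [1, 729]] · [[−1, 2], [1, −1]] = [[1457, −1456], [728, −727]].

[[1457, −1456], [728, −727]]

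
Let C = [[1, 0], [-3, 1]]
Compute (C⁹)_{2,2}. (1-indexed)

1

C = I + N where N = [[0, 0], [-3, 0]] is strictly lower-triangular, so N² = 0.
(I + N)⁹ = I + 9·N = [[1, 0], [-27, 1]].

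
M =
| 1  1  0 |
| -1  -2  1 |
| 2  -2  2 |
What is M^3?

M^2 = [[0, -1, 1], [3, 1, 0], [8, 2, 2]]
M^3 = [[3, 0, 1], [2, 1, 1], [10, 0, 6]]

[[3, 0, 1], [2, 1, 1], [10, 0, 6]]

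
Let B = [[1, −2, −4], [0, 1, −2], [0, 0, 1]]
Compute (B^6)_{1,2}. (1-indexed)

−12

B = I + N where N = [[0, −2, −4], [0, 0, −2], [0, 0, 0]] is strictly upper-triangular, so N^3 = 0.
(I + N)^6 = I + 6·N + 15·N^2 = [[1, −12, 36], [0, 1, −12], [0, 0, 1]].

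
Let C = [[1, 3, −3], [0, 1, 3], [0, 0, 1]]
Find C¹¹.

C = I + N where N = [[0, 3, −3], [0, 0, 3], [0, 0, 0]] is strictly upper-triangular, so N³ = 0.
(I + N)¹¹ = I + 11·N + 55·N² = [[1, 33, 462], [0, 1, 33], [0, 0, 1]].

[[1, 33, 462], [0, 1, 33], [0, 0, 1]]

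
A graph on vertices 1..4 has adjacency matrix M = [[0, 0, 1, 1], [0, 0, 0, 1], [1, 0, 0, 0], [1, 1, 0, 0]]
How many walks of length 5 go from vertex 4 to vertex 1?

The number of length-5 walks from vertex 4 to vertex 1 is entry (4,1) of M⁵, where M is the adjacency matrix.
M² = [[2, 1, 0, 0], [1, 1, 0, 0], [0, 0, 1, 1], [0, 0, 1, 2]]
M³ = [[0, 0, 2, 3], [0, 0, 1, 2], [2, 1, 0, 0], [3, 2, 0, 0]]
M⁴ = [[5, 3, 0, 0], [3, 2, 0, 0], [0, 0, 2, 3], [0, 0, 3, 5]]
M⁵ = [[0, 0, 5, 8], [0, 0, 3, 5], [5, 3, 0, 0], [8, 5, 0, 0]]

8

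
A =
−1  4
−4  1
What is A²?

[[−15, 0], [0, −15]]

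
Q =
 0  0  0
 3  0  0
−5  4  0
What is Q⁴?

[[0, 0, 0], [0, 0, 0], [0, 0, 0]]

Q is strictly triangular, hence nilpotent: Q³ = 0, so Q⁴ = 0.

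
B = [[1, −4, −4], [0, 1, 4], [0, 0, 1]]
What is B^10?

[[1, −40, −760], [0, 1, 40], [0, 0, 1]]

B = I + N where N = [[0, −4, −4], [0, 0, 4], [0, 0, 0]] is strictly upper-triangular, so N^3 = 0.
(I + N)^10 = I + 10·N + 45·N^2 = [[1, −40, −760], [0, 1, 40], [0, 0, 1]].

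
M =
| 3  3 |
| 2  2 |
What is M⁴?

[[375, 375], [250, 250]]

M² = [[15, 15], [10, 10]]
M³ = [[75, 75], [50, 50]]
M⁴ = [[375, 375], [250, 250]]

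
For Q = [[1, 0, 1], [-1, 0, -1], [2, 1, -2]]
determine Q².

[[3, 1, -1], [-3, -1, 1], [-3, -2, 5]]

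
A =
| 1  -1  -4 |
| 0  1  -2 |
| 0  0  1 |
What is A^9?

A = I + N where N = [[0, -1, -4], [0, 0, -2], [0, 0, 0]] is strictly upper-triangular, so N^3 = 0.
(I + N)^9 = I + 9·N + 36·N^2 = [[1, -9, 36], [0, 1, -18], [0, 0, 1]].

[[1, -9, 36], [0, 1, -18], [0, 0, 1]]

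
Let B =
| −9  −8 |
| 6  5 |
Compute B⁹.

[[−78729, −78728], [59046, 59045]]

tr B = −4 and det B = 3, so the characteristic polynomial is λ² − (−4)λ + (3) with roots −1 and −3.
Eigenvectors give P = [[−1, 4], [1, −3]] with P⁻¹ = [[3, 4], [1, 1]], and B = P·diag(−1, −3)·P⁻¹.
Then B⁹ = P·diag(−1, −19683)·P⁻¹ = [[1, −78732], [−1, 59049]] · [[3, 4], [1, 1]] = [[−78729, −78728], [59046, 59045]].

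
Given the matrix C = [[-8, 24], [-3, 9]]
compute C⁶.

C² = C (a projection; rank 1, trace 1), so C⁶ = C.

[[-8, 24], [-3, 9]]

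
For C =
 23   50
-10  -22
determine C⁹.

tr C = 1 and det C = -6, so the characteristic polynomial is λ² − (1)λ + (-6) with roots 3 and -2.
Eigenvectors give P = [[5, -2], [-2, 1]] with P⁻¹ = [[1, 2], [2, 5]], and C = P·diag(3, -2)·P⁻¹.
Then C⁹ = P·diag(19683, -512)·P⁻¹ = [[98415, 1024], [-39366, -512]] · [[1, 2], [2, 5]] = [[100463, 201950], [-40390, -81292]].

[[100463, 201950], [-40390, -81292]]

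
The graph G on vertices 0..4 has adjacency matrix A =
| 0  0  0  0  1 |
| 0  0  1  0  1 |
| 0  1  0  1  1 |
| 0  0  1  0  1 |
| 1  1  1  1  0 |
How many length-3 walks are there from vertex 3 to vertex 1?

The number of length-3 walks from vertex 3 to vertex 1 is entry (3,1) of A³, where A is the adjacency matrix.
A² = [[1, 1, 1, 1, 0], [1, 2, 1, 2, 1], [1, 1, 3, 1, 2], [1, 2, 1, 2, 1], [0, 1, 2, 1, 4]]
A³ = [[0, 1, 2, 1, 4], [1, 2, 5, 2, 6], [2, 5, 4, 5, 6], [1, 2, 5, 2, 6], [4, 6, 6, 6, 4]]

2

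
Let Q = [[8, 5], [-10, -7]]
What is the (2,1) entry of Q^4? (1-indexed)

tr Q = 1 and det Q = -6, so the characteristic polynomial is λ² − (1)λ + (-6) with roots -2 and 3.
Eigenvectors give P = [[-1, -1], [2, 1]] with P⁻¹ = [[1, 1], [-2, -1]], and Q = P·diag(-2, 3)·P⁻¹.
Then Q^4 = P·diag(16, 81)·P⁻¹ = [[-16, -81], [32, 81]] · [[1, 1], [-2, -1]] = [[146, 65], [-130, -49]].

-130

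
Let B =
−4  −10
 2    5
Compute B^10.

[[−4, −10], [2, 5]]

B² = B (a projection; rank 1, trace 1), so B^10 = B.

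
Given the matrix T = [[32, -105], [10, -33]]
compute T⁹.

tr T = -1 and det T = -6, so the characteristic polynomial is λ² − (-1)λ + (-6) with roots -3 and 2.
Eigenvectors give P = [[-3, -7], [-1, -2]] with P⁻¹ = [[2, -7], [-1, 3]], and T = P·diag(-3, 2)·P⁻¹.
Then T⁹ = P·diag(-19683, 512)·P⁻¹ = [[59049, -3584], [19683, -1024]] · [[2, -7], [-1, 3]] = [[121682, -424095], [40390, -140853]].

[[121682, -424095], [40390, -140853]]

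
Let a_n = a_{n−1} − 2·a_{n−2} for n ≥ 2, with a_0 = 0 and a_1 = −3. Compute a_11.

−69

With companion matrix B = [[1, −2], [1, 0]], [a_n, a_{n−1}]ᵀ = B·[a_{n−1}, a_{n−2}]ᵀ, so [a_11, a_10]ᵀ = B¹⁰·[a_1, a_0]ᵀ.
B¹⁰ = [[23, 22], [−11, 34]], giving [a_11, a_10]ᵀ = [[−69], [33]].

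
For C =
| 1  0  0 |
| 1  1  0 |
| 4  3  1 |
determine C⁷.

C = I + N where N = [[0, 0, 0], [1, 0, 0], [4, 3, 0]] is strictly lower-triangular, so N³ = 0.
(I + N)⁷ = I + 7·N + 21·N² = [[1, 0, 0], [7, 1, 0], [91, 21, 1]].

[[1, 0, 0], [7, 1, 0], [91, 21, 1]]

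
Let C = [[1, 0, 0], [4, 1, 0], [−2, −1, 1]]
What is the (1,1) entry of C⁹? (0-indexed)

1

C = I + N where N = [[0, 0, 0], [4, 0, 0], [−2, −1, 0]] is strictly lower-triangular, so N³ = 0.
(I + N)⁹ = I + 9·N + 36·N² = [[1, 0, 0], [36, 1, 0], [−162, −9, 1]].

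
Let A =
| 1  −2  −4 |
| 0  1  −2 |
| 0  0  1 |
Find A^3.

[[1, −6, 0], [0, 1, −6], [0, 0, 1]]

A = I + N where N = [[0, −2, −4], [0, 0, −2], [0, 0, 0]] is strictly upper-triangular, so N^3 = 0.
(I + N)^3 = I + 3·N + 3·N^2 = [[1, −6, 0], [0, 1, −6], [0, 0, 1]].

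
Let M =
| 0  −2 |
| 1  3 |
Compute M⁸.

tr M = 3 and det M = 2, so the characteristic polynomial is λ² − (3)λ + (2) with roots 1 and 2.
Eigenvectors give P = [[−2, 1], [1, −1]] with P⁻¹ = [[−1, −1], [−1, −2]], and M = P·diag(1, 2)·P⁻¹.
Then M⁸ = P·diag(1, 256)·P⁻¹ = [[−2, 256], [1, −256]] · [[−1, −1], [−1, −2]] = [[−254, −510], [255, 511]].

[[−254, −510], [255, 511]]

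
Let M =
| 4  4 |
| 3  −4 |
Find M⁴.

[[784, 0], [0, 784]]

M² = [[28, 0], [0, 28]]
M³ = [[112, 112], [84, −112]]
M⁴ = [[784, 0], [0, 784]]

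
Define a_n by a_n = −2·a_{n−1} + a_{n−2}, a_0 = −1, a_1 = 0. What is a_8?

With companion matrix T = [[−2, 1], [1, 0]], [a_n, a_{n−1}]ᵀ = T·[a_{n−1}, a_{n−2}]ᵀ, so [a_8, a_7]ᵀ = T^7·[a_1, a_0]ᵀ.
T^7 = [[−408, 169], [169, −70]], giving [a_8, a_7]ᵀ = [[−169], [70]].

−169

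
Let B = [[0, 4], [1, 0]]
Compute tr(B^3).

B^2 = [[4, 0], [0, 4]]
B^3 = [[0, 16], [4, 0]]

0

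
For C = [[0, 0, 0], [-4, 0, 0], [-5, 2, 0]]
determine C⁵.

C is strictly triangular, hence nilpotent: C³ = 0, so C⁵ = 0.

[[0, 0, 0], [0, 0, 0], [0, 0, 0]]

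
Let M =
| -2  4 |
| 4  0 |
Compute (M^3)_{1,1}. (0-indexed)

M^2 = [[20, -8], [-8, 16]]
M^3 = [[-72, 80], [80, -32]]

-32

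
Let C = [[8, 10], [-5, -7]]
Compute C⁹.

tr C = 1 and det C = -6, so the characteristic polynomial is λ² − (1)λ + (-6) with roots 3 and -2.
Eigenvectors give P = [[-2, 1], [1, -1]] with P⁻¹ = [[-1, -1], [-1, -2]], and C = P·diag(3, -2)·P⁻¹.
Then C⁹ = P·diag(19683, -512)·P⁻¹ = [[-39366, -512], [19683, 512]] · [[-1, -1], [-1, -2]] = [[39878, 40390], [-20195, -20707]].

[[39878, 40390], [-20195, -20707]]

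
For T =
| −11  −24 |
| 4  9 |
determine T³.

tr T = −2 and det T = −3, so the characteristic polynomial is λ² − (−2)λ + (−3) with roots −3 and 1.
Eigenvectors give P = [[3, 2], [−1, −1]] with P⁻¹ = [[1, 2], [−1, −3]], and T = P·diag(−3, 1)·P⁻¹.
Then T³ = P·diag(−27, 1)·P⁻¹ = [[−81, 2], [27, −1]] · [[1, 2], [−1, −3]] = [[−83, −168], [28, 57]].

[[−83, −168], [28, 57]]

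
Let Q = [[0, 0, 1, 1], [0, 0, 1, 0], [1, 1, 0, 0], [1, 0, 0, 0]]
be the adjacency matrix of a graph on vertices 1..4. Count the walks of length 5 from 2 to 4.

The number of length-5 walks from vertex 2 to vertex 4 is entry (2,4) of Q⁵, where Q is the adjacency matrix.
Q² = [[2, 1, 0, 0], [1, 1, 0, 0], [0, 0, 2, 1], [0, 0, 1, 1]]
Q³ = [[0, 0, 3, 2], [0, 0, 2, 1], [3, 2, 0, 0], [2, 1, 0, 0]]
Q⁴ = [[5, 3, 0, 0], [3, 2, 0, 0], [0, 0, 5, 3], [0, 0, 3, 2]]
Q⁵ = [[0, 0, 8, 5], [0, 0, 5, 3], [8, 5, 0, 0], [5, 3, 0, 0]]

3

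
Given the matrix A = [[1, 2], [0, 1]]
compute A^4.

[[1, 8], [0, 1]]

A = I + N where N = [[0, 2], [0, 0]] is strictly upper-triangular, so N^2 = 0.
(I + N)^4 = I + 4·N = [[1, 8], [0, 1]].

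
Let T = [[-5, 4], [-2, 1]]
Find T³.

tr T = -4 and det T = 3, so the characteristic polynomial is λ² − (-4)λ + (3) with roots -3 and -1.
Eigenvectors give P = [[2, -1], [1, -1]] with P⁻¹ = [[1, -1], [1, -2]], and T = P·diag(-3, -1)·P⁻¹.
Then T³ = P·diag(-27, -1)·P⁻¹ = [[-54, 1], [-27, 1]] · [[1, -1], [1, -2]] = [[-53, 52], [-26, 25]].

[[-53, 52], [-26, 25]]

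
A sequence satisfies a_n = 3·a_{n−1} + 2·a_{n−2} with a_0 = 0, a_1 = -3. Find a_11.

With companion matrix Q = [[3, 2], [1, 0]], [a_n, a_{n−1}]ᵀ = Q·[a_{n−1}, a_{n−2}]ᵀ, so [a_11, a_10]ᵀ = Q^10·[a_1, a_0]ᵀ.
Q^10 = [[283667, 159294], [79647, 44726]], giving [a_11, a_10]ᵀ = [[-851001], [-238941]].

-851001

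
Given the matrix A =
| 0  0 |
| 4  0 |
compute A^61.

[[0, 0], [0, 0]]

A is strictly triangular, hence nilpotent: A^2 = 0, so A^61 = 0.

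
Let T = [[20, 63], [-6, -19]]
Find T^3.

tr T = 1 and det T = -2, so the characteristic polynomial is λ² − (1)λ + (-2) with roots -1 and 2.
Eigenvectors give P = [[3, 7], [-1, -2]] with P⁻¹ = [[-2, -7], [1, 3]], and T = P·diag(-1, 2)·P⁻¹.
Then T^3 = P·diag(-1, 8)·P⁻¹ = [[-3, 56], [1, -16]] · [[-2, -7], [1, 3]] = [[62, 189], [-18, -55]].

[[62, 189], [-18, -55]]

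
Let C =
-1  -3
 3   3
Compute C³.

[[-10, 6], [-6, -18]]

C² = [[-8, -6], [6, 0]]
C³ = [[-10, 6], [-6, -18]]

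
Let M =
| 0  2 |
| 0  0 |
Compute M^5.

M is strictly triangular, hence nilpotent: M^2 = 0, so M^5 = 0.

[[0, 0], [0, 0]]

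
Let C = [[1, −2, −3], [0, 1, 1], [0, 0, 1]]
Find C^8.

C = I + N where N = [[0, −2, −3], [0, 0, 1], [0, 0, 0]] is strictly upper-triangular, so N^3 = 0.
(I + N)^8 = I + 8·N + 28·N^2 = [[1, −16, −80], [0, 1, 8], [0, 0, 1]].

[[1, −16, −80], [0, 1, 8], [0, 0, 1]]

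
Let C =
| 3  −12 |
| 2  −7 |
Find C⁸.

tr C = −4 and det C = 3, so the characteristic polynomial is λ² − (−4)λ + (3) with roots −1 and −3.
Eigenvectors give P = [[−3, −2], [−1, −1]] with P⁻¹ = [[−1, 2], [1, −3]], and C = P·diag(−1, −3)·P⁻¹.
Then C⁸ = P·diag(1, 6561)·P⁻¹ = [[−3, −13122], [−1, −6561]] · [[−1, 2], [1, −3]] = [[−13119, 39360], [−6560, 19681]].

[[−13119, 39360], [−6560, 19681]]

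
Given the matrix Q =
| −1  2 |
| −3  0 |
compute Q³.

[[11, −10], [15, 6]]

Q² = [[−5, −2], [3, −6]]
Q³ = [[11, −10], [15, 6]]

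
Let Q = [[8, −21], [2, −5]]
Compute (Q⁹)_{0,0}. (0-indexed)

3578

tr Q = 3 and det Q = 2, so the characteristic polynomial is λ² − (3)λ + (2) with roots 1 and 2.
Eigenvectors give P = [[3, 7], [1, 2]] with P⁻¹ = [[−2, 7], [1, −3]], and Q = P·diag(1, 2)·P⁻¹.
Then Q⁹ = P·diag(1, 512)·P⁻¹ = [[3, 3584], [1, 1024]] · [[−2, 7], [1, −3]] = [[3578, −10731], [1022, −3065]].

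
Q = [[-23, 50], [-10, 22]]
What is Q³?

[[-167, 350], [-70, 148]]

tr Q = -1 and det Q = -6, so the characteristic polynomial is λ² − (-1)λ + (-6) with roots 2 and -3.
Eigenvectors give P = [[2, 5], [1, 2]] with P⁻¹ = [[-2, 5], [1, -2]], and Q = P·diag(2, -3)·P⁻¹.
Then Q³ = P·diag(8, -27)·P⁻¹ = [[16, -135], [8, -54]] · [[-2, 5], [1, -2]] = [[-167, 350], [-70, 148]].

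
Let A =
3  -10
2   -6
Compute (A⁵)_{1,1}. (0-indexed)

tr A = -3 and det A = 2, so the characteristic polynomial is λ² − (-3)λ + (2) with roots -2 and -1.
Eigenvectors give P = [[-2, 5], [-1, 2]] with P⁻¹ = [[2, -5], [1, -2]], and A = P·diag(-2, -1)·P⁻¹.
Then A⁵ = P·diag(-32, -1)·P⁻¹ = [[64, -5], [32, -2]] · [[2, -5], [1, -2]] = [[123, -310], [62, -156]].

-156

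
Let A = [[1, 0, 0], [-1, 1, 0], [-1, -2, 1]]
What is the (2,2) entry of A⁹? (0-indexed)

A = I + N where N = [[0, 0, 0], [-1, 0, 0], [-1, -2, 0]] is strictly lower-triangular, so N³ = 0.
(I + N)⁹ = I + 9·N + 36·N² = [[1, 0, 0], [-9, 1, 0], [63, -18, 1]].

1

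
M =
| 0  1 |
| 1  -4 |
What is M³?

[[-4, 17], [17, -72]]

M² = [[1, -4], [-4, 17]]
M³ = [[-4, 17], [17, -72]]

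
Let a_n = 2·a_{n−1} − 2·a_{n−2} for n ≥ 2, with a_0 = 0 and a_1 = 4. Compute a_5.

−16

With companion matrix M = [[2, −2], [1, 0]], [a_n, a_{n−1}]ᵀ = M·[a_{n−1}, a_{n−2}]ᵀ, so [a_5, a_4]ᵀ = M⁴·[a_1, a_0]ᵀ.
M⁴ = [[−4, 0], [0, −4]], giving [a_5, a_4]ᵀ = [[−16], [0]].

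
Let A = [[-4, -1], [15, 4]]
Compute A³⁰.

[[1, 0], [0, 1]]

A² = I (check: tr A = 0 and det A = -1), so A³⁰ = I since 30 is even.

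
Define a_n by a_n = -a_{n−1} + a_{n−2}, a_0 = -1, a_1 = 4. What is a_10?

-254

With companion matrix B = [[-1, 1], [1, 0]], [a_n, a_{n−1}]ᵀ = B·[a_{n−1}, a_{n−2}]ᵀ, so [a_10, a_9]ᵀ = B⁹·[a_1, a_0]ᵀ.
B⁹ = [[-55, 34], [34, -21]], giving [a_10, a_9]ᵀ = [[-254], [157]].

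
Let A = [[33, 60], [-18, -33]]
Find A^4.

tr A = 0 and det A = -9, so the characteristic polynomial is λ² − (0)λ + (-9) with roots 3 and -3.
Eigenvectors give P = [[-2, -5], [1, 3]] with P⁻¹ = [[-3, -5], [1, 2]], and A = P·diag(3, -3)·P⁻¹.
Then A^4 = P·diag(81, 81)·P⁻¹ = [[-162, -405], [81, 243]] · [[-3, -5], [1, 2]] = [[81, 0], [0, 81]].

[[81, 0], [0, 81]]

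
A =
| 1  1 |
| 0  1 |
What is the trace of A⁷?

2

A = I + N where N = [[0, 1], [0, 0]] is strictly upper-triangular, so N² = 0.
(I + N)⁷ = I + 7·N = [[1, 7], [0, 1]].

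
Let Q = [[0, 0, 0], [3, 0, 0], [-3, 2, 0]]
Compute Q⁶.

[[0, 0, 0], [0, 0, 0], [0, 0, 0]]

Q is strictly triangular, hence nilpotent: Q³ = 0, so Q⁶ = 0.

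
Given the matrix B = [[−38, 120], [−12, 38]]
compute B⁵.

[[−608, 1920], [−192, 608]]

tr B = 0 and det B = −4, so the characteristic polynomial is λ² − (0)λ + (−4) with roots 2 and −2.
Eigenvectors give P = [[3, 10], [1, 3]] with P⁻¹ = [[−3, 10], [1, −3]], and B = P·diag(2, −2)·P⁻¹.
Then B⁵ = P·diag(32, −32)·P⁻¹ = [[96, −320], [32, −96]] · [[−3, 10], [1, −3]] = [[−608, 1920], [−192, 608]].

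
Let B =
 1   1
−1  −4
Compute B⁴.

[[−9, −45], [45, 216]]

B² = [[0, −3], [3, 15]]
B³ = [[3, 12], [−12, −57]]
B⁴ = [[−9, −45], [45, 216]]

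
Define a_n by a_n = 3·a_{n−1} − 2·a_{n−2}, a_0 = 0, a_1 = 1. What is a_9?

With companion matrix C = [[3, −2], [1, 0]], [a_n, a_{n−1}]ᵀ = C·[a_{n−1}, a_{n−2}]ᵀ, so [a_9, a_8]ᵀ = C^8·[a_1, a_0]ᵀ.
C^8 = [[511, −510], [255, −254]], giving [a_9, a_8]ᵀ = [[511], [255]].

511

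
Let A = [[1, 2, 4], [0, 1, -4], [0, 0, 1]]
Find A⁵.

A = I + N where N = [[0, 2, 4], [0, 0, -4], [0, 0, 0]] is strictly upper-triangular, so N³ = 0.
(I + N)⁵ = I + 5·N + 10·N² = [[1, 10, -60], [0, 1, -20], [0, 0, 1]].

[[1, 10, -60], [0, 1, -20], [0, 0, 1]]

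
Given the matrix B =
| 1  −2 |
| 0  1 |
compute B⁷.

B = I + N where N = [[0, −2], [0, 0]] is strictly upper-triangular, so N² = 0.
(I + N)⁷ = I + 7·N = [[1, −14], [0, 1]].

[[1, −14], [0, 1]]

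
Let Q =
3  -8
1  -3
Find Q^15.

[[3, -8], [1, -3]]

Q² = I (check: tr Q = 0 and det Q = -1), so Q^15 = Q since 15 is odd.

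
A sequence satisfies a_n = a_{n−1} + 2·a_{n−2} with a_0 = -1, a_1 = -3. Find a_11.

With companion matrix Q = [[1, 2], [1, 0]], [a_n, a_{n−1}]ᵀ = Q·[a_{n−1}, a_{n−2}]ᵀ, so [a_11, a_10]ᵀ = Q¹⁰·[a_1, a_0]ᵀ.
Q¹⁰ = [[683, 682], [341, 342]], giving [a_11, a_10]ᵀ = [[-2731], [-1365]].

-2731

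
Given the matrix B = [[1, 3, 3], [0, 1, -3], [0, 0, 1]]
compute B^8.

[[1, 24, -228], [0, 1, -24], [0, 0, 1]]

B = I + N where N = [[0, 3, 3], [0, 0, -3], [0, 0, 0]] is strictly upper-triangular, so N^3 = 0.
(I + N)^8 = I + 8·N + 28·N^2 = [[1, 24, -228], [0, 1, -24], [0, 0, 1]].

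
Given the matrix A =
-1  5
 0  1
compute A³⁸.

A² = I (check: tr A = 0 and det A = -1), so A³⁸ = I since 38 is even.

[[1, 0], [0, 1]]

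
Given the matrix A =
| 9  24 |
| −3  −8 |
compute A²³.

A² = A (a projection; rank 1, trace 1), so A²³ = A.

[[9, 24], [−3, −8]]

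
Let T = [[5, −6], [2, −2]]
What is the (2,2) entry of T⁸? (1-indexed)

tr T = 3 and det T = 2, so the characteristic polynomial is λ² − (3)λ + (2) with roots 1 and 2.
Eigenvectors give P = [[−3, 2], [−2, 1]] with P⁻¹ = [[1, −2], [2, −3]], and T = P·diag(1, 2)·P⁻¹.
Then T⁸ = P·diag(1, 256)·P⁻¹ = [[−3, 512], [−2, 256]] · [[1, −2], [2, −3]] = [[1021, −1530], [510, −764]].

−764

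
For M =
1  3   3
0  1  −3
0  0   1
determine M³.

[[1, 9, −18], [0, 1, −9], [0, 0, 1]]

M = I + N where N = [[0, 3, 3], [0, 0, −3], [0, 0, 0]] is strictly upper-triangular, so N³ = 0.
(I + N)³ = I + 3·N + 3·N² = [[1, 9, −18], [0, 1, −9], [0, 0, 1]].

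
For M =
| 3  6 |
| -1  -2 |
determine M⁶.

M² = M (a projection; rank 1, trace 1), so M⁶ = M.

[[3, 6], [-1, -2]]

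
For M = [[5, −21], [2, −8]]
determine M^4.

[[−89, 315], [−30, 106]]

tr M = −3 and det M = 2, so the characteristic polynomial is λ² − (−3)λ + (2) with roots −2 and −1.
Eigenvectors give P = [[3, 7], [1, 2]] with P⁻¹ = [[−2, 7], [1, −3]], and M = P·diag(−2, −1)·P⁻¹.
Then M^4 = P·diag(16, 1)·P⁻¹ = [[48, 7], [16, 2]] · [[−2, 7], [1, −3]] = [[−89, 315], [−30, 106]].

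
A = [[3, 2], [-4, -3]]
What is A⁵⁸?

A² = I (check: tr A = 0 and det A = -1), so A⁵⁸ = I since 58 is even.

[[1, 0], [0, 1]]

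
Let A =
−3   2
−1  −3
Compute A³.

[[−9, 50], [−25, −9]]

A² = [[7, −12], [6, 7]]
A³ = [[−9, 50], [−25, −9]]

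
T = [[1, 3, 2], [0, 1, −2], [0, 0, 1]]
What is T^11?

[[1, 33, −308], [0, 1, −22], [0, 0, 1]]

T = I + N where N = [[0, 3, 2], [0, 0, −2], [0, 0, 0]] is strictly upper-triangular, so N^3 = 0.
(I + N)^11 = I + 11·N + 55·N^2 = [[1, 33, −308], [0, 1, −22], [0, 0, 1]].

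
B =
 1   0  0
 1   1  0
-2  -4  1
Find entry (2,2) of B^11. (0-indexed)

B = I + N where N = [[0, 0, 0], [1, 0, 0], [-2, -4, 0]] is strictly lower-triangular, so N^3 = 0.
(I + N)^11 = I + 11·N + 55·N^2 = [[1, 0, 0], [11, 1, 0], [-242, -44, 1]].

1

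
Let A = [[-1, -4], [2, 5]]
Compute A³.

tr A = 4 and det A = 3, so the characteristic polynomial is λ² − (4)λ + (3) with roots 1 and 3.
Eigenvectors give P = [[2, -1], [-1, 1]] with P⁻¹ = [[1, 1], [1, 2]], and A = P·diag(1, 3)·P⁻¹.
Then A³ = P·diag(1, 27)·P⁻¹ = [[2, -27], [-1, 27]] · [[1, 1], [1, 2]] = [[-25, -52], [26, 53]].

[[-25, -52], [26, 53]]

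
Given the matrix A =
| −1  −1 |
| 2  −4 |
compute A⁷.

[[1931, −2059], [4118, −4246]]

tr A = −5 and det A = 6, so the characteristic polynomial is λ² − (−5)λ + (6) with roots −2 and −3.
Eigenvectors give P = [[−1, 1], [−1, 2]] with P⁻¹ = [[−2, 1], [−1, 1]], and A = P·diag(−2, −3)·P⁻¹.
Then A⁷ = P·diag(−128, −2187)·P⁻¹ = [[128, −2187], [128, −4374]] · [[−2, 1], [−1, 1]] = [[1931, −2059], [4118, −4246]].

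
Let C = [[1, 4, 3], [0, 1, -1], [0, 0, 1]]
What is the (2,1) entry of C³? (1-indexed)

0

C = I + N where N = [[0, 4, 3], [0, 0, -1], [0, 0, 0]] is strictly upper-triangular, so N³ = 0.
(I + N)³ = I + 3·N + 3·N² = [[1, 12, -3], [0, 1, -3], [0, 0, 1]].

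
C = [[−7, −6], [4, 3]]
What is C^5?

tr C = −4 and det C = 3, so the characteristic polynomial is λ² − (−4)λ + (3) with roots −3 and −1.
Eigenvectors give P = [[3, −1], [−2, 1]] with P⁻¹ = [[1, 1], [2, 3]], and C = P·diag(−3, −1)·P⁻¹.
Then C^5 = P·diag(−243, −1)·P⁻¹ = [[−729, 1], [486, −1]] · [[1, 1], [2, 3]] = [[−727, −726], [484, 483]].

[[−727, −726], [484, 483]]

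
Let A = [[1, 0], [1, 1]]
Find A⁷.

[[1, 0], [7, 1]]

A = I + N where N = [[0, 0], [1, 0]] is strictly lower-triangular, so N² = 0.
(I + N)⁷ = I + 7·N = [[1, 0], [7, 1]].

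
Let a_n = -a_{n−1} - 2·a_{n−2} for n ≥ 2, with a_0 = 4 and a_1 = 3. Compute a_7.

With companion matrix Q = [[-1, -2], [1, 0]], [a_n, a_{n−1}]ᵀ = Q·[a_{n−1}, a_{n−2}]ᵀ, so [a_7, a_6]ᵀ = Q^6·[a_1, a_0]ᵀ.
Q^6 = [[7, 10], [-5, 2]], giving [a_7, a_6]ᵀ = [[61], [-7]].

61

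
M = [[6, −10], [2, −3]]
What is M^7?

[[636, −1270], [254, −507]]

tr M = 3 and det M = 2, so the characteristic polynomial is λ² − (3)λ + (2) with roots 1 and 2.
Eigenvectors give P = [[2, 5], [1, 2]] with P⁻¹ = [[−2, 5], [1, −2]], and M = P·diag(1, 2)·P⁻¹.
Then M^7 = P·diag(1, 128)·P⁻¹ = [[2, 640], [1, 256]] · [[−2, 5], [1, −2]] = [[636, −1270], [254, −507]].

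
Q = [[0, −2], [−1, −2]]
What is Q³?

[[−4, −12], [−6, −16]]

Q² = [[2, 4], [2, 6]]
Q³ = [[−4, −12], [−6, −16]]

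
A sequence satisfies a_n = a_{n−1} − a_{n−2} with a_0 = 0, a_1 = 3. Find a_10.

−3

With companion matrix Q = [[1, −1], [1, 0]], [a_n, a_{n−1}]ᵀ = Q·[a_{n−1}, a_{n−2}]ᵀ, so [a_10, a_9]ᵀ = Q^9·[a_1, a_0]ᵀ.
Q^9 = [[−1, 0], [0, −1]], giving [a_10, a_9]ᵀ = [[−3], [0]].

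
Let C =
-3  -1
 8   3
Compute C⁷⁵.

C² = I (check: tr C = 0 and det C = -1), so C⁷⁵ = C since 75 is odd.

[[-3, -1], [8, 3]]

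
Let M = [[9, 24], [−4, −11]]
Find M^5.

tr M = −2 and det M = −3, so the characteristic polynomial is λ² − (−2)λ + (−3) with roots 1 and −3.
Eigenvectors give P = [[3, −2], [−1, 1]] with P⁻¹ = [[1, 2], [1, 3]], and M = P·diag(1, −3)·P⁻¹.
Then M^5 = P·diag(1, −243)·P⁻¹ = [[3, 486], [−1, −243]] · [[1, 2], [1, 3]] = [[489, 1464], [−244, −731]].

[[489, 1464], [−244, −731]]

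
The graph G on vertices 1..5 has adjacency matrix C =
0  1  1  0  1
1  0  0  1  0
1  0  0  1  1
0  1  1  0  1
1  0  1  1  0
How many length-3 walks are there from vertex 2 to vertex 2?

0

The number of length-3 walks from vertex 2 to vertex 2 is entry (2,2) of C^3, where C is the adjacency matrix.
C^2 = [[3, 0, 1, 3, 1], [0, 2, 2, 0, 2], [1, 2, 3, 1, 2], [3, 0, 1, 3, 1], [1, 2, 2, 1, 3]]
C^3 = [[2, 6, 7, 2, 7], [6, 0, 2, 6, 2], [7, 2, 4, 7, 5], [2, 6, 7, 2, 7], [7, 2, 5, 7, 4]]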